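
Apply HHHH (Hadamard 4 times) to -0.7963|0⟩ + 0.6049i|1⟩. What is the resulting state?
-0.7963|0⟩ + 0.6049i|1⟩

H² = I, so an even number of Hadamards cancels: H^4 = I and the state is unchanged.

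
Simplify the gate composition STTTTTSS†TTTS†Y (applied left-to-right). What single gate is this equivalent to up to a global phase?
Y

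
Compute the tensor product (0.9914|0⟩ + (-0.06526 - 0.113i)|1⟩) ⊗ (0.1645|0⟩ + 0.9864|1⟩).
0.1631|00⟩ + 0.9779|01⟩ + (-0.01074 - 0.01859i)|10⟩ + (-0.06437 - 0.1115i)|11⟩

amp(|b₁b₂…⟩) = product of the factor amplitudes for bits b₁, b₂, …; only kets whose every factor amplitude is nonzero survive.
|00⟩: (0.9914)(0.1645) = 0.1631
|01⟩: (0.9914)(0.9864) = 0.9779
|10⟩: (-0.06526 - 0.113i)(0.1645) = (-0.01074 - 0.01859i)
|11⟩: (-0.06526 - 0.113i)(0.9864) = (-0.06437 - 0.1115i)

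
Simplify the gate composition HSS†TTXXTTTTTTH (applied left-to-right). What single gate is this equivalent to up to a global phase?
I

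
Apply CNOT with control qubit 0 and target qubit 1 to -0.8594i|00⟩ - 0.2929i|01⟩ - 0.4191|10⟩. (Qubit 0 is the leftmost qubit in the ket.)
-0.8594i|00⟩ - 0.2929i|01⟩ - 0.4191|11⟩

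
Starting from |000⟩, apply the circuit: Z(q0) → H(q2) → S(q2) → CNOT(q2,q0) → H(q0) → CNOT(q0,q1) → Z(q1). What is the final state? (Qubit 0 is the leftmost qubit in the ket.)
1/2|000⟩ + (1/2)i|001⟩ - 1/2|110⟩ + (1/2)i|111⟩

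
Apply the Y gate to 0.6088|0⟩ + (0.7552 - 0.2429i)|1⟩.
(-0.2429 - 0.7552i)|0⟩ + 0.6088i|1⟩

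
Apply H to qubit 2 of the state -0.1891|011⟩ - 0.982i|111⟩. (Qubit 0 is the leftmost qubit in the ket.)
-0.1337|010⟩ + 0.1337|011⟩ - 0.6944i|110⟩ + 0.6944i|111⟩

H on qubit 2 mixes each pair of kets that differ only in qubit 2: amplitudes (a, b) of (|…0…⟩, |…1…⟩) become ((a + b)/√2, (a − b)/√2). Kets absent from the input have amplitude 0.
(|010⟩, |011⟩): (a, b) = (0, -0.1891) → (-0.1337, 0.1337)
(|110⟩, |111⟩): (a, b) = (0, -0.982i) → (-0.6944i, 0.6944i)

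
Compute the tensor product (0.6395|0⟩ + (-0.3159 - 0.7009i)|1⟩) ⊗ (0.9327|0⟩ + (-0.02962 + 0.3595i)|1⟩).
0.5965|00⟩ + (-0.01894 + 0.2299i)|01⟩ + (-0.2946 - 0.6537i)|10⟩ + (0.2613 - 0.09281i)|11⟩

amp(|b₁b₂…⟩) = product of the factor amplitudes for bits b₁, b₂, …; only kets whose every factor amplitude is nonzero survive.
|00⟩: (0.6395)(0.9327) = 0.5965
|01⟩: (0.6395)(-0.02962 + 0.3595i) = (-0.01894 + 0.2299i)
|10⟩: (-0.3159 - 0.7009i)(0.9327) = (-0.2946 - 0.6537i)
|11⟩: (-0.3159 - 0.7009i)(-0.02962 + 0.3595i) = (0.2613 - 0.09281i)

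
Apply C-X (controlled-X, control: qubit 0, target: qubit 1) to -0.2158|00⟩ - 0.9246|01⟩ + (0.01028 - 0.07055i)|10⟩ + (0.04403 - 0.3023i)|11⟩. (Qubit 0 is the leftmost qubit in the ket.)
-0.2158|00⟩ - 0.9246|01⟩ + (0.04403 - 0.3023i)|10⟩ + (0.01028 - 0.07055i)|11⟩

C-X leaves the control-|0⟩ kets |00⟩, |01⟩ unchanged and applies X to qubit 1 on the control-|1⟩ pair (|10⟩, |11⟩).
X = [[0, 1], [1, 0]].
With a = amp(|10⟩) = (0.01028 - 0.07055i) and b = amp(|11⟩) = (0.04403 - 0.3023i):
new amp(|10⟩) = (1)·b = (0.04403 - 0.3023i)
new amp(|11⟩) = (1)·a = (0.01028 - 0.07055i)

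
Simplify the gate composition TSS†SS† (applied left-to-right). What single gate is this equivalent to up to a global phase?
T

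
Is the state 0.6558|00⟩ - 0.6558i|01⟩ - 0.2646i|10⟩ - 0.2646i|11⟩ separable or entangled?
Entangled

Writing the state as a|00⟩ + b|01⟩ + c|10⟩ + d|11⟩, it is a product state iff ad − bc = 0.
Here (a, b, c, d) = (0.6558, -0.6558i, -0.2646i, -0.2646i): ad − bc = (0.6558)(-0.2646i) − (-0.6558i)(-0.2646i) = (0.1735 - 0.1735i) ≠ 0, so the state is entangled.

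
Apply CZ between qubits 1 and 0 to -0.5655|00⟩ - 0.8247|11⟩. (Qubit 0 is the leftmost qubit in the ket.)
-0.5655|00⟩ + 0.8247|11⟩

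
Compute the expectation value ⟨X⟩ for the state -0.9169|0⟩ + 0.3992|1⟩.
-0.7321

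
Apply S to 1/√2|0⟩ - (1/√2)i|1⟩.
1/√2|0⟩ + 1/√2|1⟩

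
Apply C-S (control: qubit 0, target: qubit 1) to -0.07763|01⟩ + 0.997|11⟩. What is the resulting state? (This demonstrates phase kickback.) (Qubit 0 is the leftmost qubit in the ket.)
-0.07763|01⟩ + 0.997i|11⟩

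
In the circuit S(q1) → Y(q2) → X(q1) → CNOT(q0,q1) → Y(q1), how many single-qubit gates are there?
4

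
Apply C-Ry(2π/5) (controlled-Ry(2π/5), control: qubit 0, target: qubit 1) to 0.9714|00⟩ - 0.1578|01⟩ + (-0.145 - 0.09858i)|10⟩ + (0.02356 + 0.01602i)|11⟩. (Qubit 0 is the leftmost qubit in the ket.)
0.9714|00⟩ - 0.1578|01⟩ + (-0.1312 - 0.08917i)|10⟩ + (-0.06617 - 0.04498i)|11⟩

C-Ry(2π/5) leaves the control-|0⟩ kets |00⟩, |01⟩ unchanged and applies Ry(2π/5) to qubit 1 on the control-|1⟩ pair (|10⟩, |11⟩).
Ry(2π/5) = [[cos(θ/2), −sin(θ/2)], [sin(θ/2), cos(θ/2)]]; θ = 2π/5, cos(θ/2) ≈ 0.809017, sin(θ/2) ≈ 0.587785.
With a = amp(|10⟩) = (-0.145 - 0.09858i) and b = amp(|11⟩) = (0.02356 + 0.01602i):
new amp(|10⟩) = (0.809017)·a + (-0.587785)·b = (-0.1312 - 0.08917i)
new amp(|11⟩) = (0.587785)·a + (0.809017)·b = (-0.06617 - 0.04498i)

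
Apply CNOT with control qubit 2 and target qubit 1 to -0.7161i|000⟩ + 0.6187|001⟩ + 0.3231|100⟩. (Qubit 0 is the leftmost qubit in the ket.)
-0.7161i|000⟩ + 0.6187|011⟩ + 0.3231|100⟩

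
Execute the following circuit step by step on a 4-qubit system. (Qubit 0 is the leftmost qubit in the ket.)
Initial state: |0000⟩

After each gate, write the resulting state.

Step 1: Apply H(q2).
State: 1/√2|0000⟩ + 1/√2|0010⟩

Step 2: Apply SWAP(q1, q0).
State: 1/√2|0000⟩ + 1/√2|0010⟩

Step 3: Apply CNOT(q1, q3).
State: 1/√2|0000⟩ + 1/√2|0010⟩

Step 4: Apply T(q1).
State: 1/√2|0000⟩ + 1/√2|0010⟩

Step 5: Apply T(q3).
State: 1/√2|0000⟩ + 1/√2|0010⟩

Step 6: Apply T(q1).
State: 1/√2|0000⟩ + 1/√2|0010⟩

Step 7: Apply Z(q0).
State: 1/√2|0000⟩ + 1/√2|0010⟩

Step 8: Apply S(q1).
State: 1/√2|0000⟩ + 1/√2|0010⟩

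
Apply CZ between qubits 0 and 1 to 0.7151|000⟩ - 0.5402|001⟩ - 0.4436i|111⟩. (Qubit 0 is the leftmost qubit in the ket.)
0.7151|000⟩ - 0.5402|001⟩ + 0.4436i|111⟩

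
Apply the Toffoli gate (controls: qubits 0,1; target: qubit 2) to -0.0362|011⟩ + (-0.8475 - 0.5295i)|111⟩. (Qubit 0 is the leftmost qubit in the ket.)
-0.0362|011⟩ + (-0.8475 - 0.5295i)|110⟩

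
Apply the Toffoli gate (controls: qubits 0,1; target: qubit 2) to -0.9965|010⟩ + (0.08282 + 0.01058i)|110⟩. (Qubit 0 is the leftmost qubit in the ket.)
-0.9965|010⟩ + (0.08282 + 0.01058i)|111⟩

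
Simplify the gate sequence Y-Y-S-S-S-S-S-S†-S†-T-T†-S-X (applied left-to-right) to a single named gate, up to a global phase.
X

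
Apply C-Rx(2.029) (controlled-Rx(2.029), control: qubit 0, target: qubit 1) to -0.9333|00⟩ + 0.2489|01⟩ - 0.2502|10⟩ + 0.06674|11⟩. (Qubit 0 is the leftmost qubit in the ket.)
-0.9333|00⟩ + 0.2489|01⟩ + (-0.1321 - 0.05668i)|10⟩ + (0.03524 + 0.2125i)|11⟩

C-Rx(2.029) leaves the control-|0⟩ kets |00⟩, |01⟩ unchanged and applies Rx(2.029) to qubit 1 on the control-|1⟩ pair (|10⟩, |11⟩).
Rx(2.029) = [[cos(θ/2), −i·sin(θ/2)], [−i·sin(θ/2), cos(θ/2)]]; θ = 2.029, cos(θ/2) ≈ 0.528045, sin(θ/2) ≈ 0.849217.
With a = amp(|10⟩) = -0.2502 and b = amp(|11⟩) = 0.06674:
new amp(|10⟩) = (0.528045)·a + (-0.849217i)·b = (-0.1321 - 0.05668i)
new amp(|11⟩) = (-0.849217i)·a + (0.528045)·b = (0.03524 + 0.2125i)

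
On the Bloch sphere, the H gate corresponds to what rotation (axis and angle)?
Rotation by π around the (x+z)/√2 axis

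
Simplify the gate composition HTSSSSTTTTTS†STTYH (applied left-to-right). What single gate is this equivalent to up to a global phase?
Y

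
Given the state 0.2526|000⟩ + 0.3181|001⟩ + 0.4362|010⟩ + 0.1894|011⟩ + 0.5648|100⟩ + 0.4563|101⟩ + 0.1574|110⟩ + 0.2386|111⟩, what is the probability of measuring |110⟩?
0.02477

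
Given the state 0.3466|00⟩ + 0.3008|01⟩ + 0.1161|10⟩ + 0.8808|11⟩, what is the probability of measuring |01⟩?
0.09048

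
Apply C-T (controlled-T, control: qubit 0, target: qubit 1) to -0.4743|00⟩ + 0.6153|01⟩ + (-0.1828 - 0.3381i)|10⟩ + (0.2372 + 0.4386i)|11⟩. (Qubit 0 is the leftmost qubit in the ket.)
-0.4743|00⟩ + 0.6153|01⟩ + (-0.1828 - 0.3381i)|10⟩ + (-0.1424 + 0.4779i)|11⟩

C-T leaves the control-|0⟩ kets |00⟩, |01⟩ unchanged and applies T to qubit 1 on the control-|1⟩ pair (|10⟩, |11⟩).
T = [[1, 0], [0, (1/√2 + (1/√2)i)]].
With a = amp(|10⟩) = (-0.1828 - 0.3381i) and b = amp(|11⟩) = (0.2372 + 0.4386i):
new amp(|10⟩) = (1)·a = (-0.1828 - 0.3381i)
new amp(|11⟩) = (1/√2 + (1/√2)i)·b = (-0.1424 + 0.4779i)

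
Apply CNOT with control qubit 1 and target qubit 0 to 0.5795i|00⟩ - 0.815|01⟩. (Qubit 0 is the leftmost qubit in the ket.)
0.5795i|00⟩ - 0.815|11⟩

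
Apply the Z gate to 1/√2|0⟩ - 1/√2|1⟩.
1/√2|0⟩ + 1/√2|1⟩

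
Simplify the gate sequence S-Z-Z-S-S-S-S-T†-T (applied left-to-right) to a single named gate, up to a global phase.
S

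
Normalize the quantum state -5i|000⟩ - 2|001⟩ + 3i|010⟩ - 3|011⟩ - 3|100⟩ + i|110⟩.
-0.6623i|000⟩ - 0.2649|001⟩ + 0.3974i|010⟩ - 0.3974|011⟩ - 0.3974|100⟩ + 0.1325i|110⟩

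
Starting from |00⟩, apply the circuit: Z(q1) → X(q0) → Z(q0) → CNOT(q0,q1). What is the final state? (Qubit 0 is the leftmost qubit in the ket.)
-|11⟩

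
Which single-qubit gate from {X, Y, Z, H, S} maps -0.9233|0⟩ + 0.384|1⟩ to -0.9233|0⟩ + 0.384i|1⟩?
S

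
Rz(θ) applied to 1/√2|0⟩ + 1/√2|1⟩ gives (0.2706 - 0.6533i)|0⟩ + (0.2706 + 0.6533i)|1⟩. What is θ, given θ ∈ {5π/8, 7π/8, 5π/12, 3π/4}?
3π/4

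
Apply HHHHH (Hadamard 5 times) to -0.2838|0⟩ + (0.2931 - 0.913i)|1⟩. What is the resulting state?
(0.006576 - 0.6456i)|0⟩ + (-0.4079 + 0.6456i)|1⟩

H² = I, so H^5 = H: a single Hadamard. With (a, b) = (-0.2838, (0.2931 - 0.913i)), H gives ((a + b)/√2, (a − b)/√2) = ((0.006576 - 0.6456i), (-0.4079 + 0.6456i)).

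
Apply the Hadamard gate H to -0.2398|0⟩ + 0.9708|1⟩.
0.5169|0⟩ - 0.856|1⟩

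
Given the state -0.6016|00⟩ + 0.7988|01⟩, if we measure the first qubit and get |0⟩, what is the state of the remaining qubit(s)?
-0.6016|0⟩ + 0.7988|1⟩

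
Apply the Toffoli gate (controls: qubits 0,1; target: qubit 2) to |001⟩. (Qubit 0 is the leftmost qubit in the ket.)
|001⟩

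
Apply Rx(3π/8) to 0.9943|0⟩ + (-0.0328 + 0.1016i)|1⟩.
(0.8832 + 0.01822i)|0⟩ + (-0.02727 - 0.4679i)|1⟩

Rx(3π/8) = [[cos(θ/2), −i·sin(θ/2)], [−i·sin(θ/2), cos(θ/2)]]; θ = 3π/8, cos(θ/2) ≈ 0.83147, sin(θ/2) ≈ 0.55557.
With a = amp(|0⟩) = 0.9943 and b = amp(|1⟩) = (-0.0328 + 0.1016i):
new amp(|0⟩) = (0.83147)·a + (-0.55557i)·b = (0.8832 + 0.01822i)
new amp(|1⟩) = (-0.55557i)·a + (0.83147)·b = (-0.02727 - 0.4679i)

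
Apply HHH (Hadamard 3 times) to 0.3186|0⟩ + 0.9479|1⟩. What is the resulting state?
0.8956|0⟩ - 0.445|1⟩

H² = I, so H^3 = H: a single Hadamard. With (a, b) = (0.3186, 0.9479), H gives ((a + b)/√2, (a − b)/√2) = (0.8956, -0.445).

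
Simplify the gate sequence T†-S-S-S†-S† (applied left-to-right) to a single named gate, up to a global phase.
T†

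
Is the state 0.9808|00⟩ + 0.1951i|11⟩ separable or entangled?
Entangled

Writing the state as a|00⟩ + b|01⟩ + c|10⟩ + d|11⟩, it is a product state iff ad − bc = 0.
Here (a, b, c, d) = (0.9808, 0, 0, 0.1951i): ad − bc = (0.9808)(0.1951i) − (0)(0) = 0.1914i ≠ 0, so the state is entangled.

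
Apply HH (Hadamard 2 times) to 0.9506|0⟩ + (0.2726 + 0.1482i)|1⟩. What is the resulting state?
0.9506|0⟩ + (0.2726 + 0.1482i)|1⟩

H² = I, so an even number of Hadamards cancels: H^2 = I and the state is unchanged.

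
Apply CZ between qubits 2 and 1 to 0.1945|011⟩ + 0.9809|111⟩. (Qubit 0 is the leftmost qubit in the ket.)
-0.1945|011⟩ - 0.9809|111⟩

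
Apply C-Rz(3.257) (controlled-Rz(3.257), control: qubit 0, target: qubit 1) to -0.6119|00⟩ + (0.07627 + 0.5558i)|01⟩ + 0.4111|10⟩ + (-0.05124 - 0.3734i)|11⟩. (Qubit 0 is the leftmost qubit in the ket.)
-0.6119|00⟩ + (0.07627 + 0.5558i)|01⟩ + (-0.02371 - 0.4104i)|10⟩ + (0.3757 - 0.02962i)|11⟩

C-Rz(3.257) leaves the control-|0⟩ kets |00⟩, |01⟩ unchanged and applies Rz(3.257) to qubit 1 on the control-|1⟩ pair (|10⟩, |11⟩).
Rz(3.257) = [[e^(−iθ/2), 0], [0, e^(iθ/2)]] with e^(±iθ/2) = cos(θ/2) ± i·sin(θ/2); θ = 3.257, cos(θ/2) ≈ -0.0576717, sin(θ/2) ≈ 0.998336.
With a = amp(|10⟩) = 0.4111 and b = amp(|11⟩) = (-0.05124 - 0.3734i):
new amp(|10⟩) = (-0.0576717 - 0.998336i)·a = (-0.02371 - 0.4104i)
new amp(|11⟩) = (-0.0576717 + 0.998336i)·b = (0.3757 - 0.02962i)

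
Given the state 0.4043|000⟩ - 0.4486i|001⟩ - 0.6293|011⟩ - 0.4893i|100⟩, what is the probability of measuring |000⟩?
0.1635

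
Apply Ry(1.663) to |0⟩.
0.6738|0⟩ + 0.7389|1⟩

Ry(1.663) = [[cos(θ/2), −sin(θ/2)], [sin(θ/2), cos(θ/2)]]; θ = 1.663, cos(θ/2) ≈ 0.673768, sin(θ/2) ≈ 0.738943.
With a = amp(|0⟩) = 1 and b = amp(|1⟩) = 0:
new amp(|0⟩) = (0.673768)·a + (-0.738943)·b = 0.6738
new amp(|1⟩) = (0.738943)·a + (0.673768)·b = 0.7389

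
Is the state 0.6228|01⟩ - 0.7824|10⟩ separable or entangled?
Entangled

Writing the state as a|00⟩ + b|01⟩ + c|10⟩ + d|11⟩, it is a product state iff ad − bc = 0.
Here (a, b, c, d) = (0, 0.6228, -0.7824, 0): ad − bc = (0)(0) − (0.6228)(-0.7824) = 0.4873 ≠ 0, so the state is entangled.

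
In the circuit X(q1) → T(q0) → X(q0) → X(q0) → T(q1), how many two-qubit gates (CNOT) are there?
0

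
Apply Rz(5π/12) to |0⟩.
(0.7934 - 0.6088i)|0⟩

Rz(5π/12) = [[e^(−iθ/2), 0], [0, e^(iθ/2)]] with e^(±iθ/2) = cos(θ/2) ± i·sin(θ/2); θ = 5π/12, cos(θ/2) ≈ 0.793353, sin(θ/2) ≈ 0.608761.
With a = amp(|0⟩) = 1 and b = amp(|1⟩) = 0:
new amp(|0⟩) = (0.793353 - 0.608761i)·a = (0.7934 - 0.6088i)
new amp(|1⟩) = (0.793353 + 0.608761i)·b = 0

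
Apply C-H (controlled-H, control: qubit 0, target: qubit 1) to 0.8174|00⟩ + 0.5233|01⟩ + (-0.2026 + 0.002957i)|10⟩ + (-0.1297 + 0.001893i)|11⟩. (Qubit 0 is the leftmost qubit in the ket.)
0.8174|00⟩ + 0.5233|01⟩ + (-0.235 + 0.003429i)|10⟩ + (-0.05155 + 0.0007524i)|11⟩

C-H leaves the control-|0⟩ kets |00⟩, |01⟩ unchanged and applies H to qubit 1 on the control-|1⟩ pair (|10⟩, |11⟩).
H = [[1/√2, 1/√2], [1/√2, -1/√2]].
With a = amp(|10⟩) = (-0.2026 + 0.002957i) and b = amp(|11⟩) = (-0.1297 + 0.001893i):
new amp(|10⟩) = (1/√2)·a + (1/√2)·b = (-0.235 + 0.003429i)
new amp(|11⟩) = (1/√2)·a + (-1/√2)·b = (-0.05155 + 0.0007524i)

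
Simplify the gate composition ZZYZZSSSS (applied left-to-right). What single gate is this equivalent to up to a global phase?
Y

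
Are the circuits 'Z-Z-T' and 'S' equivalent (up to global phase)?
No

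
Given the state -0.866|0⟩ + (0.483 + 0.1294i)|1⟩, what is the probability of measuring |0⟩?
0.75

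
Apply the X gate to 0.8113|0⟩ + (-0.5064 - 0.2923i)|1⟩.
(-0.5064 - 0.2923i)|0⟩ + 0.8113|1⟩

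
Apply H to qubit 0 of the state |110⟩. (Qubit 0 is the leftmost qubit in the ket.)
1/√2|010⟩ - 1/√2|110⟩

H on qubit 0 mixes each pair of kets that differ only in qubit 0: amplitudes (a, b) of (|…0…⟩, |…1…⟩) become ((a + b)/√2, (a − b)/√2). Kets absent from the input have amplitude 0.
(|010⟩, |110⟩): (a, b) = (0, 1) → (1/√2, -1/√2)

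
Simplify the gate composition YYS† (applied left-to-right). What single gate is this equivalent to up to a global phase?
S†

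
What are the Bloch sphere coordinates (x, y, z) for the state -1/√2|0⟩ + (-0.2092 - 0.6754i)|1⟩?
(0.2959, 0.9552, 0.0000702)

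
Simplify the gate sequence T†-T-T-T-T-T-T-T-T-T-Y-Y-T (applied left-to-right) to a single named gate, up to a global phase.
T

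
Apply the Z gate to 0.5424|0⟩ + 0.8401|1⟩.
0.5424|0⟩ - 0.8401|1⟩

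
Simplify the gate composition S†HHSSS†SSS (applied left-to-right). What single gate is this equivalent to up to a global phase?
S†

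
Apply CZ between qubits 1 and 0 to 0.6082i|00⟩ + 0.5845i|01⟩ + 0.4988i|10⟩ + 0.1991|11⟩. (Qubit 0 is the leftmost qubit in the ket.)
0.6082i|00⟩ + 0.5845i|01⟩ + 0.4988i|10⟩ - 0.1991|11⟩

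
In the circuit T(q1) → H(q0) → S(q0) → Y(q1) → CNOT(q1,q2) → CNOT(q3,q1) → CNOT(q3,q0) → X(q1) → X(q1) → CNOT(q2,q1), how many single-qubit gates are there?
6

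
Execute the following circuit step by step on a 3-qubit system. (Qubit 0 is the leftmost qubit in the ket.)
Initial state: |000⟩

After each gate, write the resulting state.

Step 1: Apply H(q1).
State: 1/√2|000⟩ + 1/√2|010⟩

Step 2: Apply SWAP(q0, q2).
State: 1/√2|000⟩ + 1/√2|010⟩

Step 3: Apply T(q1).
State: 1/√2|000⟩ + (1/2 + (1/2)i)|010⟩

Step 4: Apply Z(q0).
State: 1/√2|000⟩ + (1/2 + (1/2)i)|010⟩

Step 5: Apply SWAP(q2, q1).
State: 1/√2|000⟩ + (1/2 + (1/2)i)|001⟩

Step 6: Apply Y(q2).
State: (1/2 - (1/2)i)|000⟩ + (1/√2)i|001⟩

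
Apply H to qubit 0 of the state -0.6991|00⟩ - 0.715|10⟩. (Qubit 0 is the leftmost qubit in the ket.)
-0.9999|00⟩ + 0.01124|10⟩

H on qubit 0 mixes each pair of kets that differ only in qubit 0: amplitudes (a, b) of (|…0…⟩, |…1…⟩) become ((a + b)/√2, (a − b)/√2). Kets absent from the input have amplitude 0.
(|00⟩, |10⟩): (a, b) = (-0.6991, -0.715) → (-0.9999, 0.01124)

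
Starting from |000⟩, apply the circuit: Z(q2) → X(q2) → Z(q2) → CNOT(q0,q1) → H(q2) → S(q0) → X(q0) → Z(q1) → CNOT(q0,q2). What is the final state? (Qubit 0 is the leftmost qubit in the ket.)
1/√2|100⟩ - 1/√2|101⟩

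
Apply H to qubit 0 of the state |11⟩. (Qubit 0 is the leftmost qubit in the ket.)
1/√2|01⟩ - 1/√2|11⟩

H on qubit 0 mixes each pair of kets that differ only in qubit 0: amplitudes (a, b) of (|…0…⟩, |…1…⟩) become ((a + b)/√2, (a − b)/√2). Kets absent from the input have amplitude 0.
(|01⟩, |11⟩): (a, b) = (0, 1) → (1/√2, -1/√2)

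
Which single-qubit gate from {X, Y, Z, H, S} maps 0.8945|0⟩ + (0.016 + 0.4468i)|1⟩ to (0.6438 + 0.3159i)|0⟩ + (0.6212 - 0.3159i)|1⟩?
H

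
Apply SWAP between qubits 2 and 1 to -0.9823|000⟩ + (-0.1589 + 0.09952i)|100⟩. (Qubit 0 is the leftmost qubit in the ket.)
-0.9823|000⟩ + (-0.1589 + 0.09952i)|100⟩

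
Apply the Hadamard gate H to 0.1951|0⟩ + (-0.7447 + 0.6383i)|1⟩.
(-0.3886 + 0.4513i)|0⟩ + (0.6645 - 0.4513i)|1⟩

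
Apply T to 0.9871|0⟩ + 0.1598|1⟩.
0.9871|0⟩ + (0.113 + 0.113i)|1⟩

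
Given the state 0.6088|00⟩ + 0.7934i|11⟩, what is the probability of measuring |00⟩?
0.3706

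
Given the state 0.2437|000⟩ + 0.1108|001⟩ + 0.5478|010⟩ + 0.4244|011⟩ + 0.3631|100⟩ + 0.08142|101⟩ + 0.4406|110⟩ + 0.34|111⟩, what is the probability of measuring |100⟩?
0.1318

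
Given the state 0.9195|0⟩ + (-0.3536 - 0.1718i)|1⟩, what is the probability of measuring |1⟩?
0.1545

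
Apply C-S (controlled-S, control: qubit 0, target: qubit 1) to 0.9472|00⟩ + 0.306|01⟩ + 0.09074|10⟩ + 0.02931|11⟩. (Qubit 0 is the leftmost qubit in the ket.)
0.9472|00⟩ + 0.306|01⟩ + 0.09074|10⟩ + 0.02931i|11⟩

C-S leaves the control-|0⟩ kets |00⟩, |01⟩ unchanged and applies S to qubit 1 on the control-|1⟩ pair (|10⟩, |11⟩).
S = [[1, 0], [0, i]].
With a = amp(|10⟩) = 0.09074 and b = amp(|11⟩) = 0.02931:
new amp(|10⟩) = (1)·a = 0.09074
new amp(|11⟩) = (i)·b = 0.02931i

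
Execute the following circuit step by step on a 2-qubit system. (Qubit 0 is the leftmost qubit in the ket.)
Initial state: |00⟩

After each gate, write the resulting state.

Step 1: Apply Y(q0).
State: i|10⟩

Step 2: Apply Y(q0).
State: |00⟩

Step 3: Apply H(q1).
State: 1/√2|00⟩ + 1/√2|01⟩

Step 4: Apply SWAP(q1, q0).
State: 1/√2|00⟩ + 1/√2|10⟩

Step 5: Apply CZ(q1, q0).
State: 1/√2|00⟩ + 1/√2|10⟩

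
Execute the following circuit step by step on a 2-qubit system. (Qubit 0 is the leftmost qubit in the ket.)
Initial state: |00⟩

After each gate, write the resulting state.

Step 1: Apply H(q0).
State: 1/√2|00⟩ + 1/√2|10⟩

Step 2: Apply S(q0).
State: 1/√2|00⟩ + (1/√2)i|10⟩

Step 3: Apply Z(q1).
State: 1/√2|00⟩ + (1/√2)i|10⟩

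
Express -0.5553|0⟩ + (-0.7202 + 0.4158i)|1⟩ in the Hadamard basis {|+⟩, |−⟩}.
(-0.9019 + 0.294i)|+⟩ + (0.1166 - 0.294i)|−⟩

With |ψ⟩ = α|0⟩ + β|1⟩, the Hadamard-basis coefficients are ⟨+|ψ⟩ = (α + β)/√2 and ⟨−|ψ⟩ = (α − β)/√2.
Here α = -0.5553, β = (-0.7202 + 0.4158i): (α + β)/√2 = (-0.9019 + 0.294i), (α − β)/√2 = (0.1166 - 0.294i).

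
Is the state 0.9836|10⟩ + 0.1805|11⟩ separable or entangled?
Separable

Writing the state as a|00⟩ + b|01⟩ + c|10⟩ + d|11⟩, it is a product state iff ad − bc = 0.
Here (a, b, c, d) = (0, 0, 0.9836, 0.1805): ad − bc = (0)(0.1805) − (0)(0.9836) = 0, so the state is separable.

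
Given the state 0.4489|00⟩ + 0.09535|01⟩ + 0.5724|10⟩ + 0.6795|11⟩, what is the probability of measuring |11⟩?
0.4617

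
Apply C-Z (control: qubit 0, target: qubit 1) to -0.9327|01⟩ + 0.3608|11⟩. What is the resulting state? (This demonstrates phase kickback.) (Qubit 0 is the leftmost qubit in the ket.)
-0.9327|01⟩ - 0.3608|11⟩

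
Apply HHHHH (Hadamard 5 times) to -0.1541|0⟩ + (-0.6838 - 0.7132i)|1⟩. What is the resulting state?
(-0.5925 - 0.5043i)|0⟩ + (0.3746 + 0.5043i)|1⟩

H² = I, so H^5 = H: a single Hadamard. With (a, b) = (-0.1541, (-0.6838 - 0.7132i)), H gives ((a + b)/√2, (a − b)/√2) = ((-0.5925 - 0.5043i), (0.3746 + 0.5043i)).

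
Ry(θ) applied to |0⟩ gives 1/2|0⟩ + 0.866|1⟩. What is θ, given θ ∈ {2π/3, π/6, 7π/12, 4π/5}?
2π/3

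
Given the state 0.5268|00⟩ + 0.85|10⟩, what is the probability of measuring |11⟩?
0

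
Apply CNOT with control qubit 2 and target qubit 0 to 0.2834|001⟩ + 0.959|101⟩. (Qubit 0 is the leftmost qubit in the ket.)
0.959|001⟩ + 0.2834|101⟩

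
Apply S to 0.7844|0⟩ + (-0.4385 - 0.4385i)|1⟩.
0.7844|0⟩ + (0.4385 - 0.4385i)|1⟩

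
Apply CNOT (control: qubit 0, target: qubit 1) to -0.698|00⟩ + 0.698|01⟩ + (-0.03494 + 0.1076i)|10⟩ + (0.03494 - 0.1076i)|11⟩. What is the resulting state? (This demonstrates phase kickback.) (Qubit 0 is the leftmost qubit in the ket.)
-0.698|00⟩ + 0.698|01⟩ + (0.03494 - 0.1076i)|10⟩ + (-0.03494 + 0.1076i)|11⟩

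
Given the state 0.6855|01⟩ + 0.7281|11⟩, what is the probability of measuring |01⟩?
0.4699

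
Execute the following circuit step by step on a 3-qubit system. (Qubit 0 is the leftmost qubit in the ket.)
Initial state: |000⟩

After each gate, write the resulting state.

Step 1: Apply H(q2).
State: 1/√2|000⟩ + 1/√2|001⟩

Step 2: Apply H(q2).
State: |000⟩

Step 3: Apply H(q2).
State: 1/√2|000⟩ + 1/√2|001⟩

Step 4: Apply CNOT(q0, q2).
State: 1/√2|000⟩ + 1/√2|001⟩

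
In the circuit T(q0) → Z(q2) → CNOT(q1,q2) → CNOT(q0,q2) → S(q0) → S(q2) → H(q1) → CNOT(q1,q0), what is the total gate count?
8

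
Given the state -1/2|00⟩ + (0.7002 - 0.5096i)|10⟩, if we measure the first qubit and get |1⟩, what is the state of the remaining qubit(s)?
(0.8085 - 0.5884i)|0⟩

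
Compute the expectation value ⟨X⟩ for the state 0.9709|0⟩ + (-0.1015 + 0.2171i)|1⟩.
-0.1971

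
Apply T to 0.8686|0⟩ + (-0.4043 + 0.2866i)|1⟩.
0.8686|0⟩ + (-0.4885 - 0.08323i)|1⟩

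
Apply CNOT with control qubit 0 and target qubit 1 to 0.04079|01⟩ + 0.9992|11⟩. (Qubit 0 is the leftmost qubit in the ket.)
0.04079|01⟩ + 0.9992|10⟩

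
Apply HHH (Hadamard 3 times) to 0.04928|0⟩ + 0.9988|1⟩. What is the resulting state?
0.7411|0⟩ - 0.6714|1⟩

H² = I, so H^3 = H: a single Hadamard. With (a, b) = (0.04928, 0.9988), H gives ((a + b)/√2, (a − b)/√2) = (0.7411, -0.6714).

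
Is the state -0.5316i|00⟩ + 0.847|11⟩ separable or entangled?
Entangled

Writing the state as a|00⟩ + b|01⟩ + c|10⟩ + d|11⟩, it is a product state iff ad − bc = 0.
Here (a, b, c, d) = (-0.5316i, 0, 0, 0.847): ad − bc = (-0.5316i)(0.847) − (0)(0) = -0.4503i ≠ 0, so the state is entangled.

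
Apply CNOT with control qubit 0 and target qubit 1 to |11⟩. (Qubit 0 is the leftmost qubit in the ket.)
|10⟩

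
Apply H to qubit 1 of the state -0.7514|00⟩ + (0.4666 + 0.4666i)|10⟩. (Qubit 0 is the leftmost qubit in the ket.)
-0.5313|00⟩ - 0.5313|01⟩ + (0.3299 + 0.3299i)|10⟩ + (0.3299 + 0.3299i)|11⟩

H on qubit 1 mixes each pair of kets that differ only in qubit 1: amplitudes (a, b) of (|…0…⟩, |…1…⟩) become ((a + b)/√2, (a − b)/√2). Kets absent from the input have amplitude 0.
(|00⟩, |01⟩): (a, b) = (-0.7514, 0) → (-0.5313, -0.5313)
(|10⟩, |11⟩): (a, b) = ((0.4666 + 0.4666i), 0) → ((0.3299 + 0.3299i), (0.3299 + 0.3299i))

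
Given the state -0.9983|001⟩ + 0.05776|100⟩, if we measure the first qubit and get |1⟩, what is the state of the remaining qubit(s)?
|00⟩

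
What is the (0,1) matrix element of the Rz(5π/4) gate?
0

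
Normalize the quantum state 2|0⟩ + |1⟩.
0.8944|0⟩ + 1/√5|1⟩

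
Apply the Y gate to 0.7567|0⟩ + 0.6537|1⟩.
-0.6537i|0⟩ + 0.7567i|1⟩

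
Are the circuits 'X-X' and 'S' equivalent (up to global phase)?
No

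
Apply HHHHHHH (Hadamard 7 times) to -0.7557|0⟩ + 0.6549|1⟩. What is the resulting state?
-0.07128|0⟩ - 0.9974|1⟩

H² = I, so H^7 = H: a single Hadamard. With (a, b) = (-0.7557, 0.6549), H gives ((a + b)/√2, (a − b)/√2) = (-0.07128, -0.9974).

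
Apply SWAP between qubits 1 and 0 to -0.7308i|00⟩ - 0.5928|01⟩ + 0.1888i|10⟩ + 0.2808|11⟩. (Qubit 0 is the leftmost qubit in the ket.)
-0.7308i|00⟩ + 0.1888i|01⟩ - 0.5928|10⟩ + 0.2808|11⟩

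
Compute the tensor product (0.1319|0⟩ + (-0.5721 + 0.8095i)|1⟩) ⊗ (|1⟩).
0.1319|01⟩ + (-0.5721 + 0.8095i)|11⟩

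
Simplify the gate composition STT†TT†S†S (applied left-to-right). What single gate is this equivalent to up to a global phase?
S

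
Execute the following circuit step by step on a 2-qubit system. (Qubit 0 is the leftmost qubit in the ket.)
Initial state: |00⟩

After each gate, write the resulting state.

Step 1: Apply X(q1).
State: |01⟩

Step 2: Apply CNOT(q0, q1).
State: |01⟩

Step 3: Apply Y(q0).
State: i|11⟩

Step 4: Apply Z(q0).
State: -i|11⟩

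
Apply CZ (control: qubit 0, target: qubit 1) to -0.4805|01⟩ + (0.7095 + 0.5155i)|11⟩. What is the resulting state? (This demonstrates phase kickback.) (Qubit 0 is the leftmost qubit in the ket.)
-0.4805|01⟩ + (-0.7095 - 0.5155i)|11⟩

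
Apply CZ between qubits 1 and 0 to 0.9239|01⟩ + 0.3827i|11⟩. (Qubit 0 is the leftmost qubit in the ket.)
0.9239|01⟩ - 0.3827i|11⟩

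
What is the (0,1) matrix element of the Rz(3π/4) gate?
0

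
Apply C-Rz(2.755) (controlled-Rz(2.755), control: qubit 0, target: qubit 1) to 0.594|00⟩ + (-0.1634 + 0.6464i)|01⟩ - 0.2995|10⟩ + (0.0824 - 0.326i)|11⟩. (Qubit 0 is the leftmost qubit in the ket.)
0.594|00⟩ + (-0.1634 + 0.6464i)|01⟩ + (-0.05753 + 0.2939i)|10⟩ + (0.3358 + 0.01824i)|11⟩

C-Rz(2.755) leaves the control-|0⟩ kets |00⟩, |01⟩ unchanged and applies Rz(2.755) to qubit 1 on the control-|1⟩ pair (|10⟩, |11⟩).
Rz(2.755) = [[e^(−iθ/2), 0], [0, e^(iθ/2)]] with e^(±iθ/2) = cos(θ/2) ± i·sin(θ/2); θ = 2.755, cos(θ/2) ≈ 0.192095, sin(θ/2) ≈ 0.981376.
With a = amp(|10⟩) = -0.2995 and b = amp(|11⟩) = (0.0824 - 0.326i):
new amp(|10⟩) = (0.192095 - 0.981376i)·a = (-0.05753 + 0.2939i)
new amp(|11⟩) = (0.192095 + 0.981376i)·b = (0.3358 + 0.01824i)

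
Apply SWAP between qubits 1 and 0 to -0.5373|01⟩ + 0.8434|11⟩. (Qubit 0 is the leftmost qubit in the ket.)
-0.5373|10⟩ + 0.8434|11⟩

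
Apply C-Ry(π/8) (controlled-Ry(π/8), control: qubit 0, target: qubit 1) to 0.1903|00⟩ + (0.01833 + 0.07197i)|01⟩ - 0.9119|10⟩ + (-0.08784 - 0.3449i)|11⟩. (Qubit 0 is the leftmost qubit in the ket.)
0.1903|00⟩ + (0.01833 + 0.07197i)|01⟩ + (-0.8772 + 0.06729i)|10⟩ + (-0.2641 - 0.3383i)|11⟩

C-Ry(π/8) leaves the control-|0⟩ kets |00⟩, |01⟩ unchanged and applies Ry(π/8) to qubit 1 on the control-|1⟩ pair (|10⟩, |11⟩).
Ry(π/8) = [[cos(θ/2), −sin(θ/2)], [sin(θ/2), cos(θ/2)]]; θ = π/8, cos(θ/2) ≈ 0.980785, sin(θ/2) ≈ 0.19509.
With a = amp(|10⟩) = -0.9119 and b = amp(|11⟩) = (-0.08784 - 0.3449i):
new amp(|10⟩) = (0.980785)·a + (-0.19509)·b = (-0.8772 + 0.06729i)
new amp(|11⟩) = (0.19509)·a + (0.980785)·b = (-0.2641 - 0.3383i)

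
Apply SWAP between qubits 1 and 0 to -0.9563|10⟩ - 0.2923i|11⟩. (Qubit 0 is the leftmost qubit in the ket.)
-0.9563|01⟩ - 0.2923i|11⟩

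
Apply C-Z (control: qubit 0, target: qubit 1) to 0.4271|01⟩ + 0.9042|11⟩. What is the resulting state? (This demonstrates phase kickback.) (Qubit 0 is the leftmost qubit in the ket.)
0.4271|01⟩ - 0.9042|11⟩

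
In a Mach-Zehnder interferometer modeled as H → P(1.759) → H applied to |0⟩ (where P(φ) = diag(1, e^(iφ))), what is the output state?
(0.4065 + 0.4912i)|0⟩ + (0.5935 - 0.4912i)|1⟩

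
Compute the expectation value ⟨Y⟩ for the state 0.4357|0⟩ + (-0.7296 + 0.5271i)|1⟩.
0.4593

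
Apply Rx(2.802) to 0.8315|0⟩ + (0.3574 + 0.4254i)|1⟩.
(0.5598 - 0.3523i)|0⟩ + (0.06039 - 0.7477i)|1⟩

Rx(2.802) = [[cos(θ/2), −i·sin(θ/2)], [−i·sin(θ/2), cos(θ/2)]]; θ = 2.802, cos(θ/2) ≈ 0.168982, sin(θ/2) ≈ 0.985619.
With a = amp(|0⟩) = 0.8315 and b = amp(|1⟩) = (0.3574 + 0.4254i):
new amp(|0⟩) = (0.168982)·a + (-0.985619i)·b = (0.5598 - 0.3523i)
new amp(|1⟩) = (-0.985619i)·a + (0.168982)·b = (0.06039 - 0.7477i)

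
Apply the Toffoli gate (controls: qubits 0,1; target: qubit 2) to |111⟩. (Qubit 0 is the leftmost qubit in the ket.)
|110⟩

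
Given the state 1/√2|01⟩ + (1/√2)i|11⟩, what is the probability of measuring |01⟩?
1/2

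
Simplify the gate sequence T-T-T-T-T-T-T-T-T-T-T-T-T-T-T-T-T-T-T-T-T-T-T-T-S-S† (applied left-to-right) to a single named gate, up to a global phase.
I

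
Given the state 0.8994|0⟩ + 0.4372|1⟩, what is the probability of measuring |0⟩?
0.8089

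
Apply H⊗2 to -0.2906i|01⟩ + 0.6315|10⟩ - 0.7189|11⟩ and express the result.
(-0.0437 - 0.1453i)|00⟩ + (0.6752 + 0.1453i)|01⟩ + (0.0437 - 0.1453i)|10⟩ + (-0.6752 + 0.1453i)|11⟩

H⊗2 gives amp(|y⟩) = (1/2) Σ_x (−1)^(x·y) amp(|x⟩), where x·y is the number of positions in which both x and y have a 1.
|00⟩: (-0.2906i + 0.6315 - 0.7189)/2 = (-0.0437 - 0.1453i)
|01⟩: (0.2906i + 0.6315 + 0.7189)/2 = (0.6752 + 0.1453i)
|10⟩: (-0.2906i - 0.6315 + 0.7189)/2 = (0.0437 - 0.1453i)
|11⟩: (0.2906i - 0.6315 - 0.7189)/2 = (-0.6752 + 0.1453i)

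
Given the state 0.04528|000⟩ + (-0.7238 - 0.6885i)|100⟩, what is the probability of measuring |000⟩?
0.00205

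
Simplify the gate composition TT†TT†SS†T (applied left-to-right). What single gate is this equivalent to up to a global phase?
T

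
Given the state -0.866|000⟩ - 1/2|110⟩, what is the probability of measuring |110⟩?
1/4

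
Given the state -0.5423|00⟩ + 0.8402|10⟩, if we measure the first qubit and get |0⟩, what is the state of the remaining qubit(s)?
-|0⟩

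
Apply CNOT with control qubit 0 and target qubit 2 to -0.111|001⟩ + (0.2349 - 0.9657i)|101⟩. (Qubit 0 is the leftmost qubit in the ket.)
-0.111|001⟩ + (0.2349 - 0.9657i)|100⟩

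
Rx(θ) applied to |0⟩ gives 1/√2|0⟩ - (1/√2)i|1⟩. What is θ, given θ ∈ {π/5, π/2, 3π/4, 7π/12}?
π/2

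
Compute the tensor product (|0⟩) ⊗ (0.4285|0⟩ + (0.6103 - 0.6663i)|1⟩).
0.4285|00⟩ + (0.6103 - 0.6663i)|01⟩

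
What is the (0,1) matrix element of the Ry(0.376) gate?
-0.1869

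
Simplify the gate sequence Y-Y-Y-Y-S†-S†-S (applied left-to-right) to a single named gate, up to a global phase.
S†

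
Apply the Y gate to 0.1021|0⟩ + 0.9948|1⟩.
-0.9948i|0⟩ + 0.1021i|1⟩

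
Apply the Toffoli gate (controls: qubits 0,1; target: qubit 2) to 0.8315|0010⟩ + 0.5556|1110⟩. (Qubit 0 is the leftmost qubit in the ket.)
0.8315|0010⟩ + 0.5556|1100⟩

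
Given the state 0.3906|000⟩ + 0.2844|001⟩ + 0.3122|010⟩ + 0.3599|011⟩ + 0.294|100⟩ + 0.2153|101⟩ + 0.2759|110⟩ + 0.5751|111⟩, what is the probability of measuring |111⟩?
0.3307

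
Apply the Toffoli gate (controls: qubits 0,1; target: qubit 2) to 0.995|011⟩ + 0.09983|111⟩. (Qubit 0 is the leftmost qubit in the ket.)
0.995|011⟩ + 0.09983|110⟩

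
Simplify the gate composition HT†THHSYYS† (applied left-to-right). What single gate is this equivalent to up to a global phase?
H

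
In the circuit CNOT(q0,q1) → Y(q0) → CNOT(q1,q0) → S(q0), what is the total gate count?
4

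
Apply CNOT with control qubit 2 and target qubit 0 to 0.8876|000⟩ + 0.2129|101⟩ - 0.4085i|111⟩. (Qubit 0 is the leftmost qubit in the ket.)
0.8876|000⟩ + 0.2129|001⟩ - 0.4085i|011⟩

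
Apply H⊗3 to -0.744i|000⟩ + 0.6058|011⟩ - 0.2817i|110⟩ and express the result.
(0.2142 - 0.3626i)|000⟩ + (-0.2142 - 0.3626i)|001⟩ + (-0.2142 - 0.1634i)|010⟩ + (0.2142 - 0.1634i)|011⟩ + (0.2142 - 0.1634i)|100⟩ + (-0.2142 - 0.1634i)|101⟩ + (-0.2142 - 0.3626i)|110⟩ + (0.2142 - 0.3626i)|111⟩

H⊗3 gives amp(|y⟩) = (1/2√2) Σ_x (−1)^(x·y) amp(|x⟩), where x·y is the number of positions in which both x and y have a 1.
|000⟩: (-0.744i + 0.6058 - 0.2817i)/(2√2) = (0.2142 - 0.3626i)
|001⟩: (-0.744i - 0.6058 - 0.2817i)/(2√2) = (-0.2142 - 0.3626i)
|010⟩: (-0.744i - 0.6058 + 0.2817i)/(2√2) = (-0.2142 - 0.1634i)
|011⟩: (-0.744i + 0.6058 + 0.2817i)/(2√2) = (0.2142 - 0.1634i)
|100⟩: (-0.744i + 0.6058 + 0.2817i)/(2√2) = (0.2142 - 0.1634i)
|101⟩: (-0.744i - 0.6058 + 0.2817i)/(2√2) = (-0.2142 - 0.1634i)
|110⟩: (-0.744i - 0.6058 - 0.2817i)/(2√2) = (-0.2142 - 0.3626i)
|111⟩: (-0.744i + 0.6058 - 0.2817i)/(2√2) = (0.2142 - 0.3626i)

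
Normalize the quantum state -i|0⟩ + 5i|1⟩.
-0.1961i|0⟩ + 0.9806i|1⟩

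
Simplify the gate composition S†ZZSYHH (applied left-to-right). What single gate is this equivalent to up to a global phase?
Y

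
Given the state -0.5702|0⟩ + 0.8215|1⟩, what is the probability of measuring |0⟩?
0.3251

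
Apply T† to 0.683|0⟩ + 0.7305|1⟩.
0.683|0⟩ + (0.5165 - 0.5165i)|1⟩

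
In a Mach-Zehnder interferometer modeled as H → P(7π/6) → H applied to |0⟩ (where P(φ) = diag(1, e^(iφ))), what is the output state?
(0.06699 - 0.25i)|0⟩ + (0.933 + 0.25i)|1⟩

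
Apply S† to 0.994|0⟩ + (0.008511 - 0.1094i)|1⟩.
0.994|0⟩ + (-0.1094 - 0.008511i)|1⟩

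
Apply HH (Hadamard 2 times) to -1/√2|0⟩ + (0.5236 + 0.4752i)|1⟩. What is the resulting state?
-1/√2|0⟩ + (0.5236 + 0.4752i)|1⟩

H² = I, so an even number of Hadamards cancels: H^2 = I and the state is unchanged.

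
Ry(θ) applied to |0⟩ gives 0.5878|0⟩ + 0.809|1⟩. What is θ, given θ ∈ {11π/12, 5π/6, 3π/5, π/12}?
3π/5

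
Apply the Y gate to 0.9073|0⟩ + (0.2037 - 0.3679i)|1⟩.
(-0.3679 - 0.2037i)|0⟩ + 0.9073i|1⟩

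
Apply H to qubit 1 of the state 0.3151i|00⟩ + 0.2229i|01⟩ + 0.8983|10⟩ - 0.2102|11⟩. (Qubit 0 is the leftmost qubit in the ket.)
0.3804i|00⟩ + 0.0652i|01⟩ + 0.4866|10⟩ + 0.7838|11⟩

H on qubit 1 mixes each pair of kets that differ only in qubit 1: amplitudes (a, b) of (|…0…⟩, |…1…⟩) become ((a + b)/√2, (a − b)/√2). Kets absent from the input have amplitude 0.
(|00⟩, |01⟩): (a, b) = (0.3151i, 0.2229i) → (0.3804i, 0.0652i)
(|10⟩, |11⟩): (a, b) = (0.8983, -0.2102) → (0.4866, 0.7838)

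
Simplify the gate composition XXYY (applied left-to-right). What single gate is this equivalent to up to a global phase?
I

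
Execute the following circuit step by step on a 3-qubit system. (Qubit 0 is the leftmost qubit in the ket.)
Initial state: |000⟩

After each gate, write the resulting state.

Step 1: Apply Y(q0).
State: i|100⟩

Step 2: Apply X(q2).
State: i|101⟩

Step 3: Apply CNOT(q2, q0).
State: i|001⟩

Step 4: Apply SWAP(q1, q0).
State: i|001⟩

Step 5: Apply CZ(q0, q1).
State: i|001⟩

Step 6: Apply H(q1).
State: (1/√2)i|001⟩ + (1/√2)i|011⟩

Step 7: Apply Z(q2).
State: -(1/√2)i|001⟩ - (1/√2)i|011⟩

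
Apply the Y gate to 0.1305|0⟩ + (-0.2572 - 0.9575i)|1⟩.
(-0.9575 + 0.2572i)|0⟩ + 0.1305i|1⟩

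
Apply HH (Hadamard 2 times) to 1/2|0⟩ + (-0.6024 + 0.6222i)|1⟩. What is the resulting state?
1/2|0⟩ + (-0.6024 + 0.6222i)|1⟩

H² = I, so an even number of Hadamards cancels: H^2 = I and the state is unchanged.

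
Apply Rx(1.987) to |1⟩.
-0.8379i|0⟩ + 0.5458|1⟩

Rx(1.987) = [[cos(θ/2), −i·sin(θ/2)], [−i·sin(θ/2), cos(θ/2)]]; θ = 1.987, cos(θ/2) ≈ 0.54576, sin(θ/2) ≈ 0.837941.
With a = amp(|0⟩) = 0 and b = amp(|1⟩) = 1:
new amp(|0⟩) = (0.54576)·a + (-0.837941i)·b = -0.8379i
new amp(|1⟩) = (-0.837941i)·a + (0.54576)·b = 0.5458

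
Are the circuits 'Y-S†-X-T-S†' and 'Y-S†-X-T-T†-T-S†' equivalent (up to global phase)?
Yes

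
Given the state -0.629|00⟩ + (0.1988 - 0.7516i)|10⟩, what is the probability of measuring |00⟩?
0.3956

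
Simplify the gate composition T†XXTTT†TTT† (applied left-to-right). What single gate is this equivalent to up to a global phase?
T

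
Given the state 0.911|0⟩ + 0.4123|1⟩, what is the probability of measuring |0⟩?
0.8299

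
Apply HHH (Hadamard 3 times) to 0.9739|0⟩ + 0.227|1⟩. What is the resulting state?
0.8492|0⟩ + 0.5281|1⟩

H² = I, so H^3 = H: a single Hadamard. With (a, b) = (0.9739, 0.227), H gives ((a + b)/√2, (a − b)/√2) = (0.8492, 0.5281).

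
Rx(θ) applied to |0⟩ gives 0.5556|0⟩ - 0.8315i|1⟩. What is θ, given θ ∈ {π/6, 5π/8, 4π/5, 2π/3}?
5π/8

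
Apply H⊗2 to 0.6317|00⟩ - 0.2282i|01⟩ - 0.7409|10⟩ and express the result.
(-0.0546 - 0.1141i)|00⟩ + (-0.0546 + 0.1141i)|01⟩ + (0.6863 - 0.1141i)|10⟩ + (0.6863 + 0.1141i)|11⟩

H⊗2 gives amp(|y⟩) = (1/2) Σ_x (−1)^(x·y) amp(|x⟩), where x·y is the number of positions in which both x and y have a 1.
|00⟩: (0.6317 - 0.2282i - 0.7409)/2 = (-0.0546 - 0.1141i)
|01⟩: (0.6317 + 0.2282i - 0.7409)/2 = (-0.0546 + 0.1141i)
|10⟩: (0.6317 - 0.2282i + 0.7409)/2 = (0.6863 - 0.1141i)
|11⟩: (0.6317 + 0.2282i + 0.7409)/2 = (0.6863 + 0.1141i)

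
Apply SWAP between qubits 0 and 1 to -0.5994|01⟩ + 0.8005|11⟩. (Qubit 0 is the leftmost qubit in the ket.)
-0.5994|10⟩ + 0.8005|11⟩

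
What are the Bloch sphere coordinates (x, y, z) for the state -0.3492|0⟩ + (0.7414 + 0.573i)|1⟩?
(-0.5178, -0.4002, -0.7561)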